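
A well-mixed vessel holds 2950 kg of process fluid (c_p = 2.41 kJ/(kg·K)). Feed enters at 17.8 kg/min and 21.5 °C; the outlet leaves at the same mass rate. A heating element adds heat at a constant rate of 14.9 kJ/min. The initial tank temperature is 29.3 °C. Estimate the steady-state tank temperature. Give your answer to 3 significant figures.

M c_p dT/dt = ṁ c_p (T_in − T) + Q̇.
At steady state dT/dt = 0 ⇒ T_ss = T_in + Q̇/(ṁ c_p) = 21.5 + 14.9/(17.8·2.41) = 21.847 °C.

21.8 °C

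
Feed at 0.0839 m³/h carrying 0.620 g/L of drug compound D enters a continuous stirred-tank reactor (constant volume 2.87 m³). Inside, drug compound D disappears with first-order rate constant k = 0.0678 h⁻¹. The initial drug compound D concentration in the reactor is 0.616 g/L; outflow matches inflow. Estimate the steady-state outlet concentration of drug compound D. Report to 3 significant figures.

0.187 g/L

Accumulation = in − out − consumed: V dC/dt = Q C_in − Q C − k V C.
At steady state: 0 = Q C_in − (Q + kV) C_ss, so C_ss = Q C_in/(Q + kV).
C_ss = 0.0839·0.620/(0.0839 + 0.0678·2.87) = 0.052018/0.27849 = 0.18679 g/L.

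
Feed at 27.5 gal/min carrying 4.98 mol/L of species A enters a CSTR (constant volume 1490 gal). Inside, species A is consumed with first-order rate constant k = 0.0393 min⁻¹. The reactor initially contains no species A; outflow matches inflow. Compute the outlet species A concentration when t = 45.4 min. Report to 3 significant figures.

V dC/dt = Q(C_in − C) − k V C.
dC/dt = (Q/V) C_in − (Q/V + k) C; effective rate a = Q/V + k = 0.018456 + 0.0393 = 0.057756 min⁻¹.
C_ss = Q C_in/(Q + kV) = 1.5914 mol/L; C(t) = C_ss + (C₀ − C_ss) e^(−a t).
C(45.4) = 1.5914 + (-1.5914)·e^(−0.057756·45.4) = 1.5914 + (-1.5914)·0.072647 = 1.4758 mol/L.

1.48 mol/L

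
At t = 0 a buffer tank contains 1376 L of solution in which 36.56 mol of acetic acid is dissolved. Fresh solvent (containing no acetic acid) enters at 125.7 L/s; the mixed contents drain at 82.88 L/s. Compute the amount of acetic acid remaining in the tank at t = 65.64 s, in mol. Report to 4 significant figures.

Let m(t) be the amount of acetic acid. Volume: V(t) = V₀ + (Q_in − Q_out) t = 1376 + 42.8200 t; V(65.64) = 4186.70 L.
Solute balance: dm/dt = 0 − Q_out C = −Q_out m/V(t).
dm/m = −Q_out dt/(V₀ + 42.8200 t); integrating gives ln(m/m₀) = −(Q_out/(Q_in−Q_out)) ln(V/V₀).
m = m₀ (V₀/V)^(Q_out/(Q_in−Q_out)) = 36.56 × (1376/4186.70)^(1.93554) = 4.24274 mol.

4.243 mol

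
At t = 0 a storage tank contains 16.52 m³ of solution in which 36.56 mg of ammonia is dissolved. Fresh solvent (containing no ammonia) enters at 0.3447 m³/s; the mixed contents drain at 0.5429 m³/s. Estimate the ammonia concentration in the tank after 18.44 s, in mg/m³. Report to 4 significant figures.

Let m(t) be the amount of ammonia. Volume: V(t) = V₀ + (Q_in − Q_out) t = 16.52 − 0.198200 t; V(18.44) = 12.8652 m³.
Species balance (pure solvent in): dm/dt = −Q_out · m/V(t).
Separate: dm/m = −Q_out dt/V(t) ⇒ ln(m/m₀) = −(Q_out/(Q_in−Q_out)) ln(V/V₀).
m = m₀ (V₀/V)^(Q_out/(Q_in−Q_out)) = 36.56 × (16.52/12.8652)^(-2.73915) = 18.4311 mg.
C = m/V = 18.4311/12.8652 = 1.43263 mg/m³.

1.433 mg/m³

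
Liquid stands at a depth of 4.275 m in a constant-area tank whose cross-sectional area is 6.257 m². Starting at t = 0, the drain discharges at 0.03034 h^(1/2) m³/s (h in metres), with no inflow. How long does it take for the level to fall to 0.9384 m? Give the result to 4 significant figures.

453.2 s

With no inflow, A dh/dt = −0.03034 √h.
Separate and integrate: 2(√h − √h₀) = −(0.03034/A) t.
t = 2A(√h₀ − √h)/0.03034 = 2·6.257·(√4.275 − √0.9384)/0.03034
  = 12.5140 × (2.06761 − 0.968710) / 0.03034 = 453.250 s.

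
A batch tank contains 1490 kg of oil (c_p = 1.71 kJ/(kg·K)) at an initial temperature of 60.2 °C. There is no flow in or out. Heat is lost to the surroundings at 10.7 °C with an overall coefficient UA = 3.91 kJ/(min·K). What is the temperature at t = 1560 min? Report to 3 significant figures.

Lumped-capacitance energy balance: M c_p dT/dt = UA(T_amb − T).
dT/dt = (T_ss − T)/τ with T_ss = T_amb = 10.700 °C, τ = M c_p/UA = 1490·1.71/3.91 = 651.64 min.
Solution: T(t) = T_ss + (T₀ − T_ss) e^(−t/τ).
T(1560) = 10.700 + (49.500)·0.091266 = 15.218 °C.

15.2 °C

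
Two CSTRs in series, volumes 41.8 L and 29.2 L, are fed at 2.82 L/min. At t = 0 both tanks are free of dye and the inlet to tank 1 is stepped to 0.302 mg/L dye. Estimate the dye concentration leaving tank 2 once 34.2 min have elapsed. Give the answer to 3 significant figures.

0.228 mg/L

Each tank obeys Vᵢ dCᵢ/dt = Q(Cᵢ₋₁ − Cᵢ), so τᵢ = Vᵢ/Q.
τ₁ = 41.8/2.82 = 14.823 min; τ₂ = 29.2/2.82 = 10.355 min.
Solving the cascade with C₁(0)=C₂(0)=0 gives C₂(t) = C_in[1 − (τ₁ e^(−t/τ₁) − τ₂ e^(−t/τ₂))/(τ₁ − τ₂)].
At t = 34.2: e^(−t/τ₁) = 0.099532, e^(−t/τ₂) = 0.036777.
C₂ = 0.302·[1 − (14.823·0.099532 − 10.355·0.036777)/(4.4681)] = 0.302·0.75504 = 0.22802 mg/L.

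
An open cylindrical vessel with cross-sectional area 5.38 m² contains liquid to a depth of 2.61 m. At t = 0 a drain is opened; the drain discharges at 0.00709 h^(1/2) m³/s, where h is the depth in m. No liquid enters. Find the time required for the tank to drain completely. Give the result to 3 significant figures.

A dh/dt = −Q_out = −0.00709 √h.
Separate and integrate: 2(√h − √h₀) = −(0.00709/A) t.
Set h = 0: 2√h₀ = (0.00709/A) t_empty ⇒ t_empty = 2A√h₀/0.00709.
t_empty = 2·5.38·√2.61/0.00709 = 10.760·1.6155/0.00709 = 2451.8 s.

2450 s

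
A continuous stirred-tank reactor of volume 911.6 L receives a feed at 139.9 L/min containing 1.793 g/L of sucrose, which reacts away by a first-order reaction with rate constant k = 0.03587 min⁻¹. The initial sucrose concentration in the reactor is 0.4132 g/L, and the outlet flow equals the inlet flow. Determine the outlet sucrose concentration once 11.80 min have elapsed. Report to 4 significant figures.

1.342 g/L

Accumulation = in − out − consumed: V dC/dt = Q C_in − Q C − k V C.
dC/dt = (Q/V) C_in − (Q/V + k) C; effective rate a = Q/V + k = 0.153466 + 0.03587 = 0.189336 min⁻¹.
C_ss = Q C_in/(Q + kV) = 1.45331 g/L; C(t) = C_ss + (C₀ − C_ss) e^(−a t).
C(11.80) = 1.45331 + (-1.04011)·e^(−0.189336·11.80) = 1.45331 + (-1.04011)·0.107081 = 1.34194 g/L.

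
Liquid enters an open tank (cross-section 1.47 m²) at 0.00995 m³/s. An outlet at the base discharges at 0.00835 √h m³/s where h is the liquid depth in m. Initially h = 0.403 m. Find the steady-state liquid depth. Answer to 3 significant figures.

Unsteady balance on liquid volume: A dh/dt = Q_in − 0.00835 √h. At steady state dh/dt = 0:
Q_in = 0.00835 √h_ss ⇒ √h_ss = 0.00995/0.00835 = 1.1916.
h_ss = 1.1916² = 1.4200 m. (Since h₀ = 0.403 m < h_ss, the level will rise toward this value.)

1.42 m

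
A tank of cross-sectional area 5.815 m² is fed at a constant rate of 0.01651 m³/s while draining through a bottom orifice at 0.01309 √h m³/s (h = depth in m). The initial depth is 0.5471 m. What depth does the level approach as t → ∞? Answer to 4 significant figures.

1.591 m

Level balance: A dh/dt = 0.01651 − 0.01309 √h. Setting dh/dt = 0:
Q_in = 0.01309 √h_ss ⇒ √h_ss = 0.01651/0.01309 = 1.26127.
h_ss = 1.26127² = 1.59080 m. (Since h₀ = 0.5471 m < h_ss, the level will rise toward this value.)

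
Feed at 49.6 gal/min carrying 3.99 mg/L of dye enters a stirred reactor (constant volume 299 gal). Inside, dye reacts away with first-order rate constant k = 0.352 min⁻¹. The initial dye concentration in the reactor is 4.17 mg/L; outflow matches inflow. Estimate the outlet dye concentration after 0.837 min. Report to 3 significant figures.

3.15 mg/L

Species balance: V dC/dt = Q C_in − Q C − k V C.
This is linear with rate a = Q/V + k = 0.51789 min⁻¹.
C_ss = Q C_in/(Q + kV) = 1.2781 mg/L; C(t) = C_ss + (C₀ − C_ss) e^(−a t).
C(0.837) = 1.2781 + (2.8919)·e^(−0.51789·0.837) = 1.2781 + (2.8919)·0.64826 = 3.1528 mg/L.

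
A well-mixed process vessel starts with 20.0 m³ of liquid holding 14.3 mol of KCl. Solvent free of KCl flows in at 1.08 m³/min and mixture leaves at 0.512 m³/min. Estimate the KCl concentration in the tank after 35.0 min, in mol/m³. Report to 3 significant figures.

0.192 mol/m³

Let m(t) be the amount of KCl. Volume: V(t) = V₀ + (Q_in − Q_out) t = 20.0 + 0.56800 t; V(35.0) = 39.880 m³.
Species balance (pure solvent in): dm/dt = −Q_out · m/V(t).
dm/m = −Q_out dt/(V₀ + 0.56800 t); integrating gives ln(m/m₀) = −(Q_out/(Q_in−Q_out)) ln(V/V₀).
m = m₀ (V₀/V)^(Q_out/(Q_in−Q_out)) = 14.3 × (20.0/39.880)^(0.90141) = 7.6765 mol.
C = m/V = 7.6765/39.880 = 0.19249 mol/m³.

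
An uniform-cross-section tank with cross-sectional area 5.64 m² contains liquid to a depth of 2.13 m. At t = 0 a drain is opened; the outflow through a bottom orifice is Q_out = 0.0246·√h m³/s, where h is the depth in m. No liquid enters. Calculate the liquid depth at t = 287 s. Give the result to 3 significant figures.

0.695 m

A dh/dt = −Q_out = −0.0246 √h.
This is separable: 2 d(√h)/dt = −0.0246/A, so √h = √h₀ − (0.0246/(2A)) t.
√h = √2.13 − 0.0246·287/(2·5.64) = 1.4595 − 0.62590 = 0.83355.
h = 0.83355² = 0.69480 m.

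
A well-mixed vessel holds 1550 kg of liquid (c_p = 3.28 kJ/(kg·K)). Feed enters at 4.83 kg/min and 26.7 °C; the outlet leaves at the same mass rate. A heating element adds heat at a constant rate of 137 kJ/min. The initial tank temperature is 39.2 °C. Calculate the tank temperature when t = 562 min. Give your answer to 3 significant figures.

M c_p dT/dt = ṁ c_p (T_in − T) + Q̇.
Rearrange: dT/dt = (T_ss − T)/τ with τ = M/ṁ = 320.91 min and T_ss = T_in + Q̇/(ṁ c_p) = 35.348 °C.
Integrating: T(t) = T_ss + (T₀ − T_ss) e^(−t/τ).
T(562) = 35.348 + (3.8523)·e^(−562/320.91) = 35.348 + (3.8523)·0.17355 = 36.016 °C.

36.0 °C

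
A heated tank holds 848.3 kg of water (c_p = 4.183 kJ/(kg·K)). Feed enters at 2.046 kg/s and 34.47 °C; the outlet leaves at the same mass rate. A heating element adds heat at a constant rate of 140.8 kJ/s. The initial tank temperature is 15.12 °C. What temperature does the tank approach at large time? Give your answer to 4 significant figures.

50.92 °C

First-law balance (no shaft work): M c_p dT/dt = ṁ c_p (T_in − T) + 140.8.
At steady state dT/dt = 0 ⇒ T_ss = T_in + Q̇/(ṁ c_p) = 34.47 + 140.8/(2.046·4.183) = 50.9216 °C.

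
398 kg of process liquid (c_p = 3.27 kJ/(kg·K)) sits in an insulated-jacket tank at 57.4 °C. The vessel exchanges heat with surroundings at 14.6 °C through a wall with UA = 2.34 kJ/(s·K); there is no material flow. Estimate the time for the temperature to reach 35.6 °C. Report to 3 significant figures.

First-law balance (no shaft work): M c_p dT/dt = −UA(T − T_amb).
τ = M c_p/UA = 556.18 s; T_ss = T_amb = 14.600 °C.
T(t) = T_ss + (T₀ − T_ss)e^(−t/τ); set T = 35.6:
t = −τ ln[(T − T_ss)/(T₀ − T_ss)] = −556.18 · ln(0.49065) = 396.01 s.

396 s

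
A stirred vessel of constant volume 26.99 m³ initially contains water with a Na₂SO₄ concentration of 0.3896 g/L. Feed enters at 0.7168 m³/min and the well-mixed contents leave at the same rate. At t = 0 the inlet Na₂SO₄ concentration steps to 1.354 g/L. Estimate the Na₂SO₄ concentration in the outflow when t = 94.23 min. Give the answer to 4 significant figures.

Mass balance on the solute (V constant): V dC/dt = Q(C_in − C).
So dC/dt = (C_in − C)/τ with τ = V/Q = 26.99/0.7168 = 37.6535 min.
This is linear first-order; C(t) = C_in + (C₀ − C_in) e^(−t/τ).
C(94.23) = 1.354 + (0.3896 − 1.354)·e^(−94.23/37.6535) = 1.354 + (-0.964400)·0.0818752 = 1.27504 g/L.

1.275 g/L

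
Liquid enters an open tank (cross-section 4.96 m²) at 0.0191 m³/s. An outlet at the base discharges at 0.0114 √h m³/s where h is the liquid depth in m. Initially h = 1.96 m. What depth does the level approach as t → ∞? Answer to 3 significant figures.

A dh/dt = Q_in − 0.0114 √h. Steady state requires inflow = outflow:
Q_in = 0.0114 √h_ss ⇒ √h_ss = 0.0191/0.0114 = 1.6754.
h_ss = 1.6754² = 2.8071 m. (Since h₀ = 1.96 m < h_ss, the level will rise toward this value.)

2.81 m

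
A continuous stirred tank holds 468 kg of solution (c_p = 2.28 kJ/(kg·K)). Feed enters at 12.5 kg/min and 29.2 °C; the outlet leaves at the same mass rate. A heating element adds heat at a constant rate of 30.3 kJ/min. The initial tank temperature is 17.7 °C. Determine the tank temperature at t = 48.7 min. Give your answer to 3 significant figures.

First-law balance (no shaft work): M c_p dT/dt = ṁ c_p (T_in − T) + 30.3.
τ = M/ṁ = 37.440 min; T_ss = T_in + Q̇/(ṁ c_p) = 29.2 + 30.3/(12.5·2.28) = 30.263 °C.
T approaches T_ss exponentially: T(t) = T_ss + (T₀ − T_ss) e^(−t/τ).
T(48.7) = 30.263 + (-12.563)·e^(−48.7/37.440) = 30.263 + (-12.563)·0.27233 = 26.842 °C.

26.8 °C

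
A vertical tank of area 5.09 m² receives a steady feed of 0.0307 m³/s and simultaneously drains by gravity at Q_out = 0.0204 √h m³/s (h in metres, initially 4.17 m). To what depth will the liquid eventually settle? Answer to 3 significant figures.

A dh/dt = Q_in − 0.0204 √h. Steady state requires inflow = outflow:
Q_in = 0.0204 √h_ss ⇒ √h_ss = 0.0307/0.0204 = 1.5049.
h_ss = 1.5049² = 2.2647 m. (Since h₀ = 4.17 m > h_ss, the level will fall toward this value.)

2.26 m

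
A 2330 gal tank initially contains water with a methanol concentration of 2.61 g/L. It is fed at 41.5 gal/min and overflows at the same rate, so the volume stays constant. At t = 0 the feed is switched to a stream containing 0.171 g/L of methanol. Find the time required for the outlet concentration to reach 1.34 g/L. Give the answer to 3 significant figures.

Accumulation = in − out for the solute gives V dC/dt = Q(C_in − C), so τ = V/Q = 56.145 min.
C(t) = C_in + (C₀ − C_in) e^(−t/τ). Set C = 1.34 and solve for t:
e^(−t/τ) = (C − C_in)/(C₀ − C_in) = (1.34 − 0.171)/(2.61 − 0.171) = 0.47929
t = −τ ln(…) = 56.145 × 0.73544 = 41.291 min.

41.3 min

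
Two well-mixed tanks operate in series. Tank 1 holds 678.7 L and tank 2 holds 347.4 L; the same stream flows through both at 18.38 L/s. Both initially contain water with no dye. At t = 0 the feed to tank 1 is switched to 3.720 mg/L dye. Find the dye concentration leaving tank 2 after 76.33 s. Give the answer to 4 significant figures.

2.824 mg/L

Species balance on tank i: dCᵢ/dt = (Cᵢ₋₁ − Cᵢ)/τᵢ with τᵢ = Vᵢ/Q.
τ₁ = 678.7/18.38 = 36.9260 s; τ₂ = 347.4/18.38 = 18.9010 s.
Solving the cascade with C₁(0)=C₂(0)=0 gives C₂(t) = C_in[1 − (τ₁ e^(−t/τ₁) − τ₂ e^(−t/τ₂))/(τ₁ − τ₂)].
At t = 76.33: e^(−t/τ₁) = 0.126551, e^(−t/τ₂) = 0.0176254.
C₂ = 3.720·[1 − (36.9260·0.126551 − 18.9010·0.0176254)/(18.0250)] = 3.720·0.759229 = 2.82433 mg/L.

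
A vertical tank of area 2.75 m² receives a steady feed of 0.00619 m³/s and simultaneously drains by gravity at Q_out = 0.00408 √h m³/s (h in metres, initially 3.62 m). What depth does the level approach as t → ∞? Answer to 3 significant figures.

Level balance: A dh/dt = 0.00619 − 0.00408 √h. Setting dh/dt = 0:
Q_in = 0.00408 √h_ss ⇒ √h_ss = 0.00619/0.00408 = 1.5172.
h_ss = 1.5172² = 2.3018 m. (Since h₀ = 3.62 m > h_ss, the level will fall toward this value.)

2.30 m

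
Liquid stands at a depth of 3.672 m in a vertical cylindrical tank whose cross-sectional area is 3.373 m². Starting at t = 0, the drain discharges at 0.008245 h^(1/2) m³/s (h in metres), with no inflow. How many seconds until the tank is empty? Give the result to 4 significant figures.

Unsteady balance on liquid volume: A dh/dt = −0.008245 √h.
Separate and integrate: 2(√h − √h₀) = −(0.008245/A) t.
Tank is empty when √h = 0: t_empty = 2A√h₀/0.008245.
t_empty = 2·3.373·√3.672/0.008245 = 6.74600·1.91625/0.008245 = 1567.86 s.

1568 s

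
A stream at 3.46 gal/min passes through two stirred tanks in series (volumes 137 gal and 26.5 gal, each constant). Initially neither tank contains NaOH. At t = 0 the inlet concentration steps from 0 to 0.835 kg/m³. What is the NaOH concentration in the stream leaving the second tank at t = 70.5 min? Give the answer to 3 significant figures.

Time constants: τᵢ = Vᵢ/Q for each well-mixed tank.
τ₁ = 137/3.46 = 39.595 min; τ₂ = 26.5/3.46 = 7.6590 min.
Solving the cascade with C₁(0)=C₂(0)=0 gives C₂(t) = C_in[1 − (τ₁ e^(−t/τ₁) − τ₂ e^(−t/τ₂))/(τ₁ − τ₂)].
At t = 70.5: e^(−t/τ₁) = 0.16855, e^(−t/τ₂) = 0.00010054.
C₂ = 0.835·[1 − (39.595·0.16855 − 7.6590·0.00010054)/(31.936)] = 0.835·0.79105 = 0.66053 kg/m³.

0.661 kg/m³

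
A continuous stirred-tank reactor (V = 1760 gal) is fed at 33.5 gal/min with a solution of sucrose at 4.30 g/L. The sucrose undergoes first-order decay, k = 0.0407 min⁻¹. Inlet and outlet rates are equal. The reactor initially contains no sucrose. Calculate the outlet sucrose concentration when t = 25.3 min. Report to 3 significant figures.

1.07 g/L

V dC/dt = Q(C_in − C) − k V C.
dC/dt = (Q/V) C_in − (Q/V + k) C; effective rate a = Q/V + k = 0.019034 + 0.0407 = 0.059734 min⁻¹.
C_ss = Q C_in/(Q + kV) = 1.3702 g/L; C(t) = C_ss + (C₀ − C_ss) e^(−a t).
C(25.3) = 1.3702 + (-1.3702)·e^(−0.059734·25.3) = 1.3702 + (-1.3702)·0.22063 = 1.0679 g/L.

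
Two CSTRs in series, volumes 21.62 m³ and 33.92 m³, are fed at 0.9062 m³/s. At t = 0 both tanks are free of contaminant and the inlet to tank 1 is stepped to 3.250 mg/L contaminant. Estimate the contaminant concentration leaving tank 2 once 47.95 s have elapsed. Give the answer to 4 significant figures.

1.526 mg/L

Each tank obeys Vᵢ dCᵢ/dt = Q(Cᵢ₋₁ − Cᵢ), so τᵢ = Vᵢ/Q.
τ₁ = 21.62/0.9062 = 23.8579 s; τ₂ = 33.92/0.9062 = 37.4310 s.
Tank 1: C₁ = C_in(1 − e^(−t/τ₁)). Tank 2 (τ₁ ≠ τ₂): C₂ = C_in[1 − (τ₁ e^(−t/τ₁) − τ₂ e^(−t/τ₂))/(τ₁ − τ₂)].
At t = 47.95: e^(−t/τ₁) = 0.134013, e^(−t/τ₂) = 0.277753.
C₂ = 3.250·[1 − (23.8579·0.134013 − 37.4310·0.277753)/(-13.5732)] = 3.250·0.469591 = 1.52617 mg/L.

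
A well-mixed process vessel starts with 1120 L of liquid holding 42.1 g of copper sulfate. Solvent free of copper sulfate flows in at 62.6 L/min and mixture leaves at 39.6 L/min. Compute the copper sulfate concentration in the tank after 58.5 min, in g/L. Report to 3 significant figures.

0.00439 g/L

Let m(t) be the amount of copper sulfate. Volume: V(t) = V₀ + (Q_in − Q_out) t = 1120 + 23.000 t; V(58.5) = 2465.5 L.
No copper sulfate enters, so dm/dt = −Q_out · (m/V).
dm/m = −Q_out dt/(V₀ + 23.000 t); integrating gives ln(m/m₀) = −(Q_out/(Q_in−Q_out)) ln(V/V₀).
m = m₀ (V₀/V)^(Q_out/(Q_in−Q_out)) = 42.1 × (1120/2465.5)^(1.7217) = 10.821 g.
C = m/V = 10.821/2465.5 = 0.0043889 g/L.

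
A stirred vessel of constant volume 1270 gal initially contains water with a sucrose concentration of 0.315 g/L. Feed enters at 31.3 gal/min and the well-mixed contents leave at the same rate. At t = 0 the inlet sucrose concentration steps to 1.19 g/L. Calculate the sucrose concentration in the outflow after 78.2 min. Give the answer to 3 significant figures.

1.06 g/L

Transient balance on the dissolved component: V dC/dt = Q(C_in − C).
Time constant τ = V/Q = 1270/31.3 = 40.575 min.
C approaches C_in exponentially: C(t) = C_in + (C₀ − C_in) e^(−t/τ).
C(78.2) = 1.19 + (0.315 − 1.19)·e^(−78.2/40.575) = 1.19 + (-0.87500)·0.14554 = 1.0627 g/L.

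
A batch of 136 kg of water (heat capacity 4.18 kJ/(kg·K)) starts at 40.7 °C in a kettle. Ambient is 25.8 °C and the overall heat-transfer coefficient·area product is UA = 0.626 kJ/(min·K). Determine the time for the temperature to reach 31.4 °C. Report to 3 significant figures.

Unsteady energy balance on the tank contents: M c_p dT/dt = −UA(T − T_amb).
τ = M c_p/UA = 908.12 min; T_ss = T_amb = 25.800 °C.
T(t) = T_ss + (T₀ − T_ss)e^(−t/τ); set T = 31.4:
t = −τ ln[(T − T_ss)/(T₀ − T_ss)] = −908.12 · ln(0.37584) = 888.68 min.

889 min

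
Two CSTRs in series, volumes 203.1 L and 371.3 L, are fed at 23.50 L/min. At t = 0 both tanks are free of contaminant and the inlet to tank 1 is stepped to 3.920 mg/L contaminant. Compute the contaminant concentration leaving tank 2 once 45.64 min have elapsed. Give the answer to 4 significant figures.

3.462 mg/L

Each tank obeys Vᵢ dCᵢ/dt = Q(Cᵢ₋₁ − Cᵢ), so τᵢ = Vᵢ/Q.
τ₁ = 203.1/23.50 = 8.64255 min; τ₂ = 371.3/23.50 = 15.8000 min.
Tank 1: C₁ = C_in(1 − e^(−t/τ₁)). Tank 2 (τ₁ ≠ τ₂): C₂ = C_in[1 − (τ₁ e^(−t/τ₁) − τ₂ e^(−t/τ₂))/(τ₁ − τ₂)].
At t = 45.64: e^(−t/τ₁) = 0.00508812, e^(−t/τ₂) = 0.0556537.
C₂ = 3.920·[1 − (8.64255·0.00508812 − 15.8000·0.0556537)/(-7.15745)] = 3.920·0.883289 = 3.46249 mg/L.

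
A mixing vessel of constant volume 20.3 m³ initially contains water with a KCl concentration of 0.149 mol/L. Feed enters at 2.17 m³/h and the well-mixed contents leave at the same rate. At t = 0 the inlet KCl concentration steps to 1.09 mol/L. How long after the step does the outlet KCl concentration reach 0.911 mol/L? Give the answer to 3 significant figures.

Transient balance on the dissolved component: V dC/dt = Q(C_in − C), so τ = V/Q = 9.3548 h.
C(t) = C_in + (C₀ − C_in) e^(−t/τ). Set C = 0.911 and solve for t:
e^(−t/τ) = (C − C_in)/(C₀ − C_in) = (0.911 − 1.09)/(0.149 − 1.09) = 0.19022
t = −τ ln(…) = 9.3548 × 1.6596 = 15.525 h.

15.5 h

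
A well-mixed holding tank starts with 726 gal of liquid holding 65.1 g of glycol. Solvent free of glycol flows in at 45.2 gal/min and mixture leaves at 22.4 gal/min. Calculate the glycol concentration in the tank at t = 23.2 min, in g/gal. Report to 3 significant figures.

Total volume: dV/dt = Q_in − Q_out = 22.800 gal/min, so V(t) = 726 + 22.800 t and V(23.2) = 1255.0 gal.
Solute balance: dm/dt = 0 − Q_out C = −Q_out m/V(t).
Separate: dm/m = −Q_out dt/V(t) ⇒ ln(m/m₀) = −(Q_out/(Q_in−Q_out)) ln(V/V₀).
m = m₀ (V₀/V)^(Q_out/(Q_in−Q_out)) = 65.1 × (726/1255.0)^(0.98246) = 38.024 g.
C = m/V = 38.024/1255.0 = 0.030299 g/gal.

0.0303 g/gal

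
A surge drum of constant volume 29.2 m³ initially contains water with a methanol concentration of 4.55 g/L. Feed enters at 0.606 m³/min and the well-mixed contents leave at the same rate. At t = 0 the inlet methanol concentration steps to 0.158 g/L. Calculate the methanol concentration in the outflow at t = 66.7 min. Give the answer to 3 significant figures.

Species balance on the tank: V dC/dt = Q(C_in − C).
Time constant τ = V/Q = 29.2/0.606 = 48.185 min.
C approaches C_in exponentially: C(t) = C_in + (C₀ − C_in) e^(−t/τ).
C(66.7) = 0.158 + (4.55 − 0.158)·e^(−66.7/48.185) = 0.158 + (4.3920)·0.25051 = 1.2582 g/L.

1.26 g/L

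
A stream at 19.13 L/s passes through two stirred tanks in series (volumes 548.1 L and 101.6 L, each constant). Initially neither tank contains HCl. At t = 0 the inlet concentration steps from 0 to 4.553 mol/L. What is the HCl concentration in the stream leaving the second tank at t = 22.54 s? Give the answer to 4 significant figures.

2.023 mol/L

Time constants: τᵢ = Vᵢ/Q for each well-mixed tank.
τ₁ = 548.1/19.13 = 28.6513 s; τ₂ = 101.6/19.13 = 5.31103 s.
Solving the cascade with C₁(0)=C₂(0)=0 gives C₂(t) = C_in[1 − (τ₁ e^(−t/τ₁) − τ₂ e^(−t/τ₂))/(τ₁ − τ₂)].
At t = 22.54: e^(−t/τ₁) = 0.455345, e^(−t/τ₂) = 0.0143501.
C₂ = 4.553·[1 − (28.6513·0.455345 − 5.31103·0.0143501)/(23.3403)] = 4.553·0.444308 = 2.02293 mol/L.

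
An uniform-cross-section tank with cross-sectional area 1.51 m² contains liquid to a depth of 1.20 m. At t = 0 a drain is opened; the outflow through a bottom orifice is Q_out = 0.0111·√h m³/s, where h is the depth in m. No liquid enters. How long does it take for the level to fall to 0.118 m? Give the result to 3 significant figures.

205 s

With no inflow, A dh/dt = −0.0111 √h.
Separate and integrate: 2(√h − √h₀) = −(0.0111/A) t.
t = 2A(√h₀ − √h)/0.0111 = 2·1.51·(√1.20 − √0.118)/0.0111
  = 3.0200 × (1.0954 − 0.34351) / 0.0111 = 204.58 s.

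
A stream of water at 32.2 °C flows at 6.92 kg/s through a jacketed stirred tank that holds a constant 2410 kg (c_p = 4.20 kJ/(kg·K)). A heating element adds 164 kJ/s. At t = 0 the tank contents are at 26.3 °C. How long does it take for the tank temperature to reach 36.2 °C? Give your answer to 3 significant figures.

679 s

M c_p dT/dt = ṁ c_p (T_in − T) + Q̇.
τ = M/ṁ = 348.27 s; T_ss = T_in + Q̇/(ṁ c_p) = 37.843 °C.
T(t) = T_ss + (T₀ − T_ss) e^(−t/τ). Set T = 36.2:
e^(−t/τ) = (36.2 − 37.843)/(26.3 − 37.843) = 0.14232
t = −348.27 · ln(0.14232) = 679.01 s.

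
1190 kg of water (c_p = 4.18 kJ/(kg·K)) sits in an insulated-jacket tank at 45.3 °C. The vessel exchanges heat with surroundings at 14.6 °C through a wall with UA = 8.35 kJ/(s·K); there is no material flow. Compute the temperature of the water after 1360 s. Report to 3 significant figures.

17.7 °C

Lumped-capacitance energy balance: M c_p dT/dt = UA(T_amb − T).
dT/dt = (T_ss − T)/τ with T_ss = T_amb = 14.600 °C, τ = M c_p/UA = 1190·4.18/8.35 = 595.71 s.
Solution: T(t) = T_ss + (T₀ − T_ss) e^(−t/τ).
T(1360) = 14.600 + (30.700)·0.10198 = 17.731 °C.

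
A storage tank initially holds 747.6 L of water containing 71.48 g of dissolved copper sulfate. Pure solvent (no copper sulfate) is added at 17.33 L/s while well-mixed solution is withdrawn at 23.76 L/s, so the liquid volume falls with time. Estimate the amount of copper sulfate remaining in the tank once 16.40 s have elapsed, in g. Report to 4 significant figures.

40.75 g

Total volume: dV/dt = Q_in − Q_out = -6.43000 L/s, so V(t) = 747.6 − 6.43000 t and V(16.40) = 642.148 L.
Species balance (pure solvent in): dm/dt = −Q_out · m/V(t).
dm/m = −Q_out dt/(V₀ − 6.43000 t); integrating gives ln(m/m₀) = −(Q_out/(Q_in−Q_out)) ln(V/V₀).
m = m₀ (V₀/V)^(Q_out/(Q_in−Q_out)) = 71.48 × (747.6/642.148)^(-3.69518) = 40.7546 g.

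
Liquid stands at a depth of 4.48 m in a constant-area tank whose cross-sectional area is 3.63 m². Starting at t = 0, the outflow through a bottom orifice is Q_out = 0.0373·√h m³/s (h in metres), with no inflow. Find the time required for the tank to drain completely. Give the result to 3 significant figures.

Unsteady balance on liquid volume: A dh/dt = −0.0373 √h.
This is separable: 2 d(√h)/dt = −0.0373/A, so √h = √h₀ − (0.0373/(2A)) t.
Set h = 0: 2√h₀ = (0.0373/A) t_empty ⇒ t_empty = 2A√h₀/0.0373.
t_empty = 2·3.63·√4.48/0.0373 = 7.2600·2.1166/0.0373 = 411.97 s.

412 s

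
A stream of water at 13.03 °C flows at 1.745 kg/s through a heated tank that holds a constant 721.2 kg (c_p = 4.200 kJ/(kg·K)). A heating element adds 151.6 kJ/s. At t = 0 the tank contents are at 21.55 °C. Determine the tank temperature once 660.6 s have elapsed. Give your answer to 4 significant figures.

31.25 °C

M c_p dT/dt = ṁ c_p (T_in − T) + Q̇.
τ = M/ṁ = 413.295 s; T_ss = T_in + Q̇/(ṁ c_p) = 13.03 + 151.6/(1.745·4.200) = 33.7150 °C.
T approaches T_ss exponentially: T(t) = T_ss + (T₀ − T_ss) e^(−t/τ).
T(660.6) = 33.7150 + (-12.1650)·e^(−660.6/413.295) = 33.7150 + (-12.1650)·0.202225 = 31.2549 °C.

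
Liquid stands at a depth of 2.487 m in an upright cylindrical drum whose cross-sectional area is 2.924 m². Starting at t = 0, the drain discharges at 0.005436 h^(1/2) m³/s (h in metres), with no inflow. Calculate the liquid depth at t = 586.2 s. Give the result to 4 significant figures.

1.065 m

With no inflow, A dh/dt = −0.005436 √h.
Separate and integrate: 2(√h − √h₀) = −(0.005436/A) t.
√h = √2.487 − 0.005436·586.2/(2·2.924) = 1.57702 − 0.544901 = 1.03212.
h = 1.03212² = 1.06527 m.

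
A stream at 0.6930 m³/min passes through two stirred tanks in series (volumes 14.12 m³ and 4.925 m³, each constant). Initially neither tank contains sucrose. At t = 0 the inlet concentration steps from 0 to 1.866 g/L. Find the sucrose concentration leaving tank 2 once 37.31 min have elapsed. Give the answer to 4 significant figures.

1.412 g/L

Species balance on tank i: dCᵢ/dt = (Cᵢ₋₁ − Cᵢ)/τᵢ with τᵢ = Vᵢ/Q.
τ₁ = 14.12/0.6930 = 20.3752 min; τ₂ = 4.925/0.6930 = 7.10678 min.
Tank 1: C₁ = C_in(1 − e^(−t/τ₁)). Tank 2 (τ₁ ≠ τ₂): C₂ = C_in[1 − (τ₁ e^(−t/τ₁) − τ₂ e^(−t/τ₂))/(τ₁ − τ₂)].
At t = 37.31: e^(−t/τ₁) = 0.160229, e^(−t/τ₂) = 0.00524797.
C₂ = 1.866·[1 − (20.3752·0.160229 − 7.10678·0.00524797)/(13.2684)] = 1.866·0.756760 = 1.41211 g/L.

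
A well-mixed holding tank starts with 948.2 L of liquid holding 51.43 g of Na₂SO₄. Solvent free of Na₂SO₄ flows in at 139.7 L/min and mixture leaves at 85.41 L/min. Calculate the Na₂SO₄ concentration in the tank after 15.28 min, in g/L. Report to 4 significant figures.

Let m(t) be the amount of Na₂SO₄. Volume: V(t) = V₀ + (Q_in − Q_out) t = 948.2 + 54.2900 t; V(15.28) = 1777.75 L.
Species balance (pure solvent in): dm/dt = −Q_out · m/V(t).
Separate: dm/m = −Q_out dt/V(t) ⇒ ln(m/m₀) = −(Q_out/(Q_in−Q_out)) ln(V/V₀).
m = m₀ (V₀/V)^(Q_out/(Q_in−Q_out)) = 51.43 × (948.2/1777.75)^(1.57322) = 19.1326 g.
C = m/V = 19.1326/1777.75 = 0.0107622 g/L.

0.01076 g/L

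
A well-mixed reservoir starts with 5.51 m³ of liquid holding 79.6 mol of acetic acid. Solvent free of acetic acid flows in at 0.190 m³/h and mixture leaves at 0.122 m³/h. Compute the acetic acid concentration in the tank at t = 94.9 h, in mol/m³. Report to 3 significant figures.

Total volume: dV/dt = Q_in − Q_out = 0.068000 m³/h, so V(t) = 5.51 + 0.068000 t and V(94.9) = 11.963 m³.
No acetic acid enters, so dm/dt = −Q_out · (m/V).
dm/m = −Q_out dt/(V₀ + 0.068000 t); integrating gives ln(m/m₀) = −(Q_out/(Q_in−Q_out)) ln(V/V₀).
m = m₀ (V₀/V)^(Q_out/(Q_in−Q_out)) = 79.6 × (5.51/11.963)^(1.7941) = 19.808 mol.
C = m/V = 19.808/11.963 = 1.6557 mol/m³.

1.66 mol/m³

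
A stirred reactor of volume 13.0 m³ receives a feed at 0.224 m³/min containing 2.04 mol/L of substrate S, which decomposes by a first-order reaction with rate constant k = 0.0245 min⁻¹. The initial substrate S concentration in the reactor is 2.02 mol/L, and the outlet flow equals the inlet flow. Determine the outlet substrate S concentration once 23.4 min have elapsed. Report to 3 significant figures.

Accumulation = in − out − consumed: V dC/dt = Q C_in − Q C − k V C.
This is linear with rate a = Q/V + k = 0.041731 min⁻¹.
C_ss = Q C_in/(Q + kV) = 0.84232 mol/L; C(t) = C_ss + (C₀ − C_ss) e^(−a t).
C(23.4) = 0.84232 + (1.1777)·e^(−0.041731·23.4) = 0.84232 + (1.1777)·0.37663 = 1.2859 mol/L.

1.29 mol/L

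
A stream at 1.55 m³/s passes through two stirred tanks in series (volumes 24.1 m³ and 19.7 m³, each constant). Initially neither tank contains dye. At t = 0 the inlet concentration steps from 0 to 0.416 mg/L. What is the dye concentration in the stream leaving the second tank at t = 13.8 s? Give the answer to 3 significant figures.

Each tank obeys Vᵢ dCᵢ/dt = Q(Cᵢ₋₁ − Cᵢ), so τᵢ = Vᵢ/Q.
τ₁ = 24.1/1.55 = 15.548 s; τ₂ = 19.7/1.55 = 12.710 s.
Solving the cascade with C₁(0)=C₂(0)=0 gives C₂(t) = C_in[1 − (τ₁ e^(−t/τ₁) − τ₂ e^(−t/τ₂))/(τ₁ − τ₂)].
At t = 13.8: e^(−t/τ₁) = 0.41166, e^(−t/τ₂) = 0.33764.
C₂ = 0.416·[1 − (15.548·0.41166 − 12.710·0.33764)/(2.8387)] = 0.416·0.25690 = 0.10687 mg/L.

0.107 mg/L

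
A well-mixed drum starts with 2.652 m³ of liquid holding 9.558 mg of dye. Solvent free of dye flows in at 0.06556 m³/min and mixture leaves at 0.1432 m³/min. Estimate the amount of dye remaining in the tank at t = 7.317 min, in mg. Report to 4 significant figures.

Let m(t) be the amount of dye. Volume: V(t) = V₀ + (Q_in − Q_out) t = 2.652 − 0.0776400 t; V(7.317) = 2.08391 m³.
No dye enters, so dm/dt = −Q_out · (m/V).
Separate: dm/m = −Q_out dt/V(t) ⇒ ln(m/m₀) = −(Q_out/(Q_in−Q_out)) ln(V/V₀).
m = m₀ (V₀/V)^(Q_out/(Q_in−Q_out)) = 9.558 × (2.652/2.08391)^(-1.84441) = 6.12726 mg.

6.127 mg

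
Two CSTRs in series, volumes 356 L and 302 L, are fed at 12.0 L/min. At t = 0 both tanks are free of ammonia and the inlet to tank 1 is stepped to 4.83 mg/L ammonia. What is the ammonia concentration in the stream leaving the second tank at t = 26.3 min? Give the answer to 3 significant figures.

Time constants: τᵢ = Vᵢ/Q for each well-mixed tank.
τ₁ = 356/12.0 = 29.667 min; τ₂ = 302/12.0 = 25.167 min.
Solving the cascade with C₁(0)=C₂(0)=0 gives C₂(t) = C_in[1 − (τ₁ e^(−t/τ₁) − τ₂ e^(−t/τ₂))/(τ₁ − τ₂)].
At t = 26.3: e^(−t/τ₁) = 0.41209, e^(−t/τ₂) = 0.35168.
C₂ = 4.83·[1 − (29.667·0.41209 − 25.167·0.35168)/(4.5000)] = 4.83·0.25007 = 1.2078 mg/L.

1.21 mg/L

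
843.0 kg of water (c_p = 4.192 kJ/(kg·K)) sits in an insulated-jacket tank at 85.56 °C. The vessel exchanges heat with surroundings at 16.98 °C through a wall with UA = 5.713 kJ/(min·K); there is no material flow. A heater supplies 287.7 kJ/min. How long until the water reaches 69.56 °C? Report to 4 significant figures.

Heat balance on the well-mixed liquid: M c_p dT/dt = −UA(T − T_amb) + Q̇.
τ = M c_p/UA = 618.564 min; T_ss = T_amb + Q̇/UA = 16.98 + 287.7/5.713 = 67.3388 °C.
T(t) = T_ss + (T₀ − T_ss)e^(−t/τ); set T = 69.56:
t = −τ ln[(T − T_ss)/(T₀ − T_ss)] = −618.564 · ln(0.121900) = 1301.80 min.

1302 min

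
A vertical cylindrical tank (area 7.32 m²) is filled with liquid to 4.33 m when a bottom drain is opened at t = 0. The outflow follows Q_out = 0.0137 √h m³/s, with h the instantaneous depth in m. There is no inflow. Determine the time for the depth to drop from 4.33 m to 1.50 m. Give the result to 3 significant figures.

A dh/dt = −Q_out = −0.0137 √h.
This is separable: 2 d(√h)/dt = −0.0137/A, so √h = √h₀ − (0.0137/(2A)) t.
t = 2A(√h₀ − √h)/0.0137 = 2·7.32·(√4.33 − √1.50)/0.0137
  = 14.640 × (2.0809 − 1.2247) / 0.0137 = 914.86 s.

915 s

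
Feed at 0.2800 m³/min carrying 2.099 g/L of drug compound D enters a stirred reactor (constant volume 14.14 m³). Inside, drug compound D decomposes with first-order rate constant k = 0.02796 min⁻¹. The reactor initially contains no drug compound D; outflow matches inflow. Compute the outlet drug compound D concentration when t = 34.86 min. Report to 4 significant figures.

V dC/dt = Q(C_in − C) − k V C.
This is linear with rate a = Q/V + k = 0.0477620 min⁻¹.
C_ss = Q C_in/(Q + kV) = 0.870239 g/L; C(t) = C_ss + (C₀ − C_ss) e^(−a t).
C(34.86) = 0.870239 + (-0.870239)·e^(−0.0477620·34.86) = 0.870239 + (-0.870239)·0.189194 = 0.705595 g/L.

0.7056 g/L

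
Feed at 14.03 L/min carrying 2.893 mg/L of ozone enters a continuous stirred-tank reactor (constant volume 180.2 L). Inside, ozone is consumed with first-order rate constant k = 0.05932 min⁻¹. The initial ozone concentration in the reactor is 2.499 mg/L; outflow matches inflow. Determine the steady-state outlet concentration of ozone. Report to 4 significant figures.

1.642 mg/L

Accumulation = in − out − consumed: V dC/dt = Q C_in − Q C − k V C.
Steady state (dC/dt = 0): C_ss = Q C_in/(Q + kV) = C_in/(1 + kV/Q).
C_ss = 14.03·2.893/(14.03 + 0.05932·180.2) = 40.5888/24.7195 = 1.64198 mg/L.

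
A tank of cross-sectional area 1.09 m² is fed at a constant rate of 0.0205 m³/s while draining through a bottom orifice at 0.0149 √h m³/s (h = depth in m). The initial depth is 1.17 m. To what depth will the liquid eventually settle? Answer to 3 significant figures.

1.89 m

Level balance: A dh/dt = 0.0205 − 0.0149 √h. Setting dh/dt = 0:
Q_in = 0.0149 √h_ss ⇒ √h_ss = 0.0205/0.0149 = 1.3758.
h_ss = 1.3758² = 1.8929 m. (Since h₀ = 1.17 m < h_ss, the level will rise toward this value.)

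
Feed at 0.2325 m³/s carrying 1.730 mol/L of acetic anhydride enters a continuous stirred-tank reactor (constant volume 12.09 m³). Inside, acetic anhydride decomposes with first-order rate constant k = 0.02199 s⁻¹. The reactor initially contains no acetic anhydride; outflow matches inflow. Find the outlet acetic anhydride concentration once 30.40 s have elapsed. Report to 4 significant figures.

0.5766 mol/L

Species balance: V dC/dt = Q C_in − Q C − k V C.
This is linear with rate a = Q/V + k = 0.0412208 s⁻¹.
C_ss = Q C_in/(Q + kV) = 0.807099 mol/L; C(t) = C_ss + (C₀ − C_ss) e^(−a t).
C(30.40) = 0.807099 + (-0.807099)·e^(−0.0412208·30.40) = 0.807099 + (-0.807099)·0.285615 = 0.576579 mol/L.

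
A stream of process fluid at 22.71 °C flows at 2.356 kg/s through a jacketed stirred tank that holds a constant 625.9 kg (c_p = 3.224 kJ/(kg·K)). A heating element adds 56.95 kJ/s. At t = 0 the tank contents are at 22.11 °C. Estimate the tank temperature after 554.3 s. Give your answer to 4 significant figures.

M c_p dT/dt = ṁ c_p (T_in − T) + Q̇.
τ = M/ṁ = 265.662 s; T_ss = T_in + Q̇/(ṁ c_p) = 22.71 + 56.95/(2.356·3.224) = 30.2076 °C.
T approaches T_ss exponentially: T(t) = T_ss + (T₀ − T_ss) e^(−t/τ).
T(554.3) = 30.2076 + (-8.09762)·e^(−554.3/265.662) = 30.2076 + (-8.09762)·0.124123 = 29.2025 °C.

29.20 °C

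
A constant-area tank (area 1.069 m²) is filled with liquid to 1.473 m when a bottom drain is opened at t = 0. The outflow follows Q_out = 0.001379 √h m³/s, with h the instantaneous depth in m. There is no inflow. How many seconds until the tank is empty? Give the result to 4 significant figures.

Mass balance (ρ constant): A dh/dt = −0.001379 √h.
This is separable: 2 d(√h)/dt = −0.001379/A, so √h = √h₀ − (0.001379/(2A)) t.
Tank is empty when √h = 0: t_empty = 2A√h₀/0.001379.
t_empty = 2·1.069·√1.473/0.001379 = 2.13800·1.21367/0.001379 = 1881.68 s.

1882 s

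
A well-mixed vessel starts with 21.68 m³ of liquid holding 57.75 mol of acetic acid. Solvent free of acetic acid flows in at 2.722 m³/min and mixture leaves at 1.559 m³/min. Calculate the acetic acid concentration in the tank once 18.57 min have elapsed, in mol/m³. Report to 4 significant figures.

Let m(t) be the amount of acetic acid. Volume: V(t) = V₀ + (Q_in − Q_out) t = 21.68 + 1.16300 t; V(18.57) = 43.2769 m³.
Species balance (pure solvent in): dm/dt = −Q_out · m/V(t).
dm/m = −Q_out dt/(V₀ + 1.16300 t); integrating gives ln(m/m₀) = −(Q_out/(Q_in−Q_out)) ln(V/V₀).
m = m₀ (V₀/V)^(Q_out/(Q_in−Q_out)) = 57.75 × (21.68/43.2769)^(1.34050) = 22.8633 mol.
C = m/V = 22.8633/43.2769 = 0.528302 mol/m³.

0.5283 mol/m³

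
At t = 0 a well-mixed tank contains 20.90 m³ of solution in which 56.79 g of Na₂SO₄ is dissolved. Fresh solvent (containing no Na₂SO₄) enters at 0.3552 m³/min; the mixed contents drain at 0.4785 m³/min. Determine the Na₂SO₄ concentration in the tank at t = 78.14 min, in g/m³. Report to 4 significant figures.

Total volume: dV/dt = Q_in − Q_out = -0.123300 m³/min, so V(t) = 20.90 − 0.123300 t and V(78.14) = 11.2653 m³.
No Na₂SO₄ enters, so dm/dt = −Q_out · (m/V).
dm/m = −Q_out dt/(V₀ − 0.123300 t); integrating gives ln(m/m₀) = −(Q_out/(Q_in−Q_out)) ln(V/V₀).
m = m₀ (V₀/V)^(Q_out/(Q_in−Q_out)) = 56.79 × (20.90/11.2653)^(-3.88078) = 5.16016 g.
C = m/V = 5.16016/11.2653 = 0.458056 g/m³.

0.4581 g/m³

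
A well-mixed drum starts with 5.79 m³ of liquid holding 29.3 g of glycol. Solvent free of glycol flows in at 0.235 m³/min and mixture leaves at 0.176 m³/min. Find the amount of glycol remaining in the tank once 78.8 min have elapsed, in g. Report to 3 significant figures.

5.05 g

Total volume: dV/dt = Q_in − Q_out = 0.059000 m³/min, so V(t) = 5.79 + 0.059000 t and V(78.8) = 10.439 m³.
No glycol enters, so dm/dt = −Q_out · (m/V).
Separate: dm/m = −Q_out dt/V(t) ⇒ ln(m/m₀) = −(Q_out/(Q_in−Q_out)) ln(V/V₀).
m = m₀ (V₀/V)^(Q_out/(Q_in−Q_out)) = 29.3 × (5.79/10.439)^(2.9831) = 5.0494 g.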